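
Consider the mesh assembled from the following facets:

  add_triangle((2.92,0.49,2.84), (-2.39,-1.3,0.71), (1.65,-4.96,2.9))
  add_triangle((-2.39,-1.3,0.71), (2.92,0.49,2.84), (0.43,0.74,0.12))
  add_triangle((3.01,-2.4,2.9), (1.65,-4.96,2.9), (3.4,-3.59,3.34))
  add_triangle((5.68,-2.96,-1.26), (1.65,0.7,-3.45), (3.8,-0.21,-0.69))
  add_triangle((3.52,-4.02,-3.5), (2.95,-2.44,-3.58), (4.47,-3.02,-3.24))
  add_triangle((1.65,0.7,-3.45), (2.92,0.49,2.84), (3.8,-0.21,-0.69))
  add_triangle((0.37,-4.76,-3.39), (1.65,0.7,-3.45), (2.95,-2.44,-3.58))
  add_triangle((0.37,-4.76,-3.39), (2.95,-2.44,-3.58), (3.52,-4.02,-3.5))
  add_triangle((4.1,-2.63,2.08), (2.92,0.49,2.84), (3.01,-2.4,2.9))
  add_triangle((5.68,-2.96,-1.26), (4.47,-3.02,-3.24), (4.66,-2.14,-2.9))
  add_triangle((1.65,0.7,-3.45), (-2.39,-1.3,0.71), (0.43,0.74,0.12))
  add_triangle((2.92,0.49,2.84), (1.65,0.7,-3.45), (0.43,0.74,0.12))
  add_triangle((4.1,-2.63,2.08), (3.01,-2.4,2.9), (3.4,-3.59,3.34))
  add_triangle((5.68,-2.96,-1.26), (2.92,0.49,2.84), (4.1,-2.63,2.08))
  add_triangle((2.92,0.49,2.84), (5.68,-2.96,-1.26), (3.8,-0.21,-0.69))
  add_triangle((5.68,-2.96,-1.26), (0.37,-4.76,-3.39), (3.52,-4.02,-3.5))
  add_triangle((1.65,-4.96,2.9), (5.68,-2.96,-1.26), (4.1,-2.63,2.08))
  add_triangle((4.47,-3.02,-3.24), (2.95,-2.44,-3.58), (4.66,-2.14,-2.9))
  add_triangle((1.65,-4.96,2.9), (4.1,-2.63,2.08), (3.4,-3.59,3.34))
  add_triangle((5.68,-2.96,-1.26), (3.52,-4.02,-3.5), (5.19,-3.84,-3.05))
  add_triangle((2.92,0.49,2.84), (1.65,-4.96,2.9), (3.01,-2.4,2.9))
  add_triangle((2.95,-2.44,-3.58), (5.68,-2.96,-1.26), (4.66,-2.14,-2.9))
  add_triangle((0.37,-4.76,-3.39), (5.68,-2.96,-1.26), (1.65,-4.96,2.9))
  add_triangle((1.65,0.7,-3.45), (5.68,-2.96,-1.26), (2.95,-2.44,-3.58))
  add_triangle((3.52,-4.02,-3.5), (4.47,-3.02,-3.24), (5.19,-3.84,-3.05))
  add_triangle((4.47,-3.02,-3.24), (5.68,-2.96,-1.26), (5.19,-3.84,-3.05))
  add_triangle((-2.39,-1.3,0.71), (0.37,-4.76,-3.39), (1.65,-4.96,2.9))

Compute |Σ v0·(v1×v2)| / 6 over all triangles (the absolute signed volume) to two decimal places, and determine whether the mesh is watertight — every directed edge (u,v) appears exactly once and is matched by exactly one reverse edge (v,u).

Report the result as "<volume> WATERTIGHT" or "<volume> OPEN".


Per-triangle v0·(v1×v2)/6:
  t1: +7.1672
  t2: +0.8558
  t3: +0.4603
  t4: +5.3942
  t5: +1.4476
  t6: +2.9884
  t7: +6.1557
  t8: +3.2929
  t9: +2.6526
  t10: +1.8340
  t11: +0.5772
  t12: +1.5815
  t13: +0.8041
  t14: +7.3222
  t15: +5.5537
  t16: +4.9122
  t17: +10.0782
  t18: +0.9240
  t19: +2.3198
  t20: +1.0060
  t21: +1.9014
  t22: -2.3937
  t23: +26.9606
  t24: +6.9555
  t25: +1.1065
  t26: +1.1754
  t27: +14.3530
Σ = +117.3864 → |volume| = 117.39

Directed edges: 81 total; 3 unmatched, e.g. (0.37,-4.76,-3.39)→(1.65,0.7,-3.45) → open.

117.39 OPEN


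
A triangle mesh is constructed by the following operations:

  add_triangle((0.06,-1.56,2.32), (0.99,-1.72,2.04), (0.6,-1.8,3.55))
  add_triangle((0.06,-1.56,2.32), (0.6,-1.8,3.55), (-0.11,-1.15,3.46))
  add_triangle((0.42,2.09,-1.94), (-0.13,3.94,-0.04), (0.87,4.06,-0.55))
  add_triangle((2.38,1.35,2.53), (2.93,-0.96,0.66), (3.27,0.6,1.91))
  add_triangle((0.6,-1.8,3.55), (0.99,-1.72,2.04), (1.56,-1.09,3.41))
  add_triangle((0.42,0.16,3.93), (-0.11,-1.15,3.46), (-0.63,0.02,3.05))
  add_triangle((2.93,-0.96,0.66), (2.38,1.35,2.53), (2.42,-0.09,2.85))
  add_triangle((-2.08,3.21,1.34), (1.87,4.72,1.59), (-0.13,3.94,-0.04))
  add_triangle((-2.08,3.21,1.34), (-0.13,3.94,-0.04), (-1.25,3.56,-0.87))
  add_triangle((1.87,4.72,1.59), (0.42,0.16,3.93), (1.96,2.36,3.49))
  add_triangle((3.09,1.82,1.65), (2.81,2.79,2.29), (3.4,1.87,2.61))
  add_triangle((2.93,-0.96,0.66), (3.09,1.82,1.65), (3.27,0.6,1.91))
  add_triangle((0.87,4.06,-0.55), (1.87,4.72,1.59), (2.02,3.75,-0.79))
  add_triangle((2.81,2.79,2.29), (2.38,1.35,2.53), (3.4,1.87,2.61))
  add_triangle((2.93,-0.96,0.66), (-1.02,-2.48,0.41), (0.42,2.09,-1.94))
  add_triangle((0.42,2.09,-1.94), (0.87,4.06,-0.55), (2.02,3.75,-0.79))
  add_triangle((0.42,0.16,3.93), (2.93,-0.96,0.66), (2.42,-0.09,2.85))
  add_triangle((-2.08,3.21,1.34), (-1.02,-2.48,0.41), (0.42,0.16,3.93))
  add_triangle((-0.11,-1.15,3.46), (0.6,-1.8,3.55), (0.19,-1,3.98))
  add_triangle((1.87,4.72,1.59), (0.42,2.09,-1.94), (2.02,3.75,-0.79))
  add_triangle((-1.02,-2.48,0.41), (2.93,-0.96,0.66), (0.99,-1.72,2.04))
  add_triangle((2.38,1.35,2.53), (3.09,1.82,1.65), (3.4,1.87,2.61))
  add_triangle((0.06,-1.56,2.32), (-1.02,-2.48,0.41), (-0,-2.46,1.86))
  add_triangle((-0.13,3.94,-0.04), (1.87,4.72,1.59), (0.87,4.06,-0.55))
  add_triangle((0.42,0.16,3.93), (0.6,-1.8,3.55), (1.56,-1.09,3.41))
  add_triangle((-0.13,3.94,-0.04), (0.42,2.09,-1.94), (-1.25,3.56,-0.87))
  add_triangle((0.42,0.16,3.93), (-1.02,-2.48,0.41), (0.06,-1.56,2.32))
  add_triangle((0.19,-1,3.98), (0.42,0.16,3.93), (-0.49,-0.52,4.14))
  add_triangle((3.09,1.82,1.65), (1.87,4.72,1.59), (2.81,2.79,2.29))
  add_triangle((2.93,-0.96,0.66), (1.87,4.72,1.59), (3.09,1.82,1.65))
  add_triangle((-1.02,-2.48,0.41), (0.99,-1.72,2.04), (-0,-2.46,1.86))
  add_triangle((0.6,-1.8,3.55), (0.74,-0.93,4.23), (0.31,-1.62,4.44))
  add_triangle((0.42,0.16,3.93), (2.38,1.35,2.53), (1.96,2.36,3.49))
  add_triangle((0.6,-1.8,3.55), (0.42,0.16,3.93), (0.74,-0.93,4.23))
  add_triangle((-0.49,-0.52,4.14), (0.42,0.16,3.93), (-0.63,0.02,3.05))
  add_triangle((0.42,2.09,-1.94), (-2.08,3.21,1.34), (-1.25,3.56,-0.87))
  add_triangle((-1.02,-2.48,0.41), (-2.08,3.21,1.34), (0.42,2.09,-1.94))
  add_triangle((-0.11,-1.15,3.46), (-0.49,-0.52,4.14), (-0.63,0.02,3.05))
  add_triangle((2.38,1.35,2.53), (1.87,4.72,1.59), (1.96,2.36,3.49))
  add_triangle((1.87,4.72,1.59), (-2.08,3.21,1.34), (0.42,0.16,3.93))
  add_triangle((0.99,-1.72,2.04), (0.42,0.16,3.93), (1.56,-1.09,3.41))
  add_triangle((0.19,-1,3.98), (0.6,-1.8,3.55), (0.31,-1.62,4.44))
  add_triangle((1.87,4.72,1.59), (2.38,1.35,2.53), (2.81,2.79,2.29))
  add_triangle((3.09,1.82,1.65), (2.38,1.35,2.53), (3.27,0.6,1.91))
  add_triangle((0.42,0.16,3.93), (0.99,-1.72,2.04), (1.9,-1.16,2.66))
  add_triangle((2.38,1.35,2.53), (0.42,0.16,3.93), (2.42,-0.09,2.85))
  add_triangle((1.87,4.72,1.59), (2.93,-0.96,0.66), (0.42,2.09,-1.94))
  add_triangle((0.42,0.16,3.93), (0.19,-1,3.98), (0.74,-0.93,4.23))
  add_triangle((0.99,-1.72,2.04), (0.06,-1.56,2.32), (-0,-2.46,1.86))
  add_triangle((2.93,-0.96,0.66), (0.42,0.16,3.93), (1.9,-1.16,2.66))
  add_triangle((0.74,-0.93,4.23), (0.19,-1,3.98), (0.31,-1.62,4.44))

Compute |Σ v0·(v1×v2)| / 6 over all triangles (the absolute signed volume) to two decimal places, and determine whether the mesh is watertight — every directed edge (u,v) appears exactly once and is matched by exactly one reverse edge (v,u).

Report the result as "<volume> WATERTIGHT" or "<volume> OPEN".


65.42 OPEN

Per-triangle v0·(v1×v2)/6:
  t1: +0.2812
  t2: +0.2765
  t3: +1.1016
  t4: +0.4070
  t5: +0.6430
  t6: -0.7755
  t7: +1.7128
  t8: +3.9491
  t9: +2.1017
  t10: +2.3694
  t11: +0.5183
  t12: +0.8444
  t13: +1.9989
  t14: +0.4927
  t15: +2.1002
  t16: +1.3691
  t17: +0.9815
  t18: +5.8344
  t19: +0.2459
  t20: -1.7704
  t21: +2.0610
  t22: -0.0648
  t23: +0.4409
  t24: +1.7566
  t25: +1.3452
  t26: +1.6947
  t27: +0.8455
  t28: +0.6036
  t29: +1.1256
  t30: +0.8676
  t31: +0.2854
  t32: +0.3259
  t33: +1.7685
  t34: -0.2075
  t35: +0.3675
  t36: -0.6464
  t37: +2.5808
  t38: +0.0495
  t39: +2.2385
  t40: +10.2927
  t41: -0.7906
  t42: -0.0850
  t43: +0.8231
  t44: +0.8555
  t45: +1.2669
  t46: +2.0125
  t47: +6.5698
  t48: +0.3891
  t49: +0.4447
  t50: +1.3310
  t51: +0.1887
Σ = +65.4184 → |volume| = 65.42

Directed edges: 153 total; 9 unmatched, e.g. (-0.11,-1.15,3.46)→(0.06,-1.56,2.32) → open.


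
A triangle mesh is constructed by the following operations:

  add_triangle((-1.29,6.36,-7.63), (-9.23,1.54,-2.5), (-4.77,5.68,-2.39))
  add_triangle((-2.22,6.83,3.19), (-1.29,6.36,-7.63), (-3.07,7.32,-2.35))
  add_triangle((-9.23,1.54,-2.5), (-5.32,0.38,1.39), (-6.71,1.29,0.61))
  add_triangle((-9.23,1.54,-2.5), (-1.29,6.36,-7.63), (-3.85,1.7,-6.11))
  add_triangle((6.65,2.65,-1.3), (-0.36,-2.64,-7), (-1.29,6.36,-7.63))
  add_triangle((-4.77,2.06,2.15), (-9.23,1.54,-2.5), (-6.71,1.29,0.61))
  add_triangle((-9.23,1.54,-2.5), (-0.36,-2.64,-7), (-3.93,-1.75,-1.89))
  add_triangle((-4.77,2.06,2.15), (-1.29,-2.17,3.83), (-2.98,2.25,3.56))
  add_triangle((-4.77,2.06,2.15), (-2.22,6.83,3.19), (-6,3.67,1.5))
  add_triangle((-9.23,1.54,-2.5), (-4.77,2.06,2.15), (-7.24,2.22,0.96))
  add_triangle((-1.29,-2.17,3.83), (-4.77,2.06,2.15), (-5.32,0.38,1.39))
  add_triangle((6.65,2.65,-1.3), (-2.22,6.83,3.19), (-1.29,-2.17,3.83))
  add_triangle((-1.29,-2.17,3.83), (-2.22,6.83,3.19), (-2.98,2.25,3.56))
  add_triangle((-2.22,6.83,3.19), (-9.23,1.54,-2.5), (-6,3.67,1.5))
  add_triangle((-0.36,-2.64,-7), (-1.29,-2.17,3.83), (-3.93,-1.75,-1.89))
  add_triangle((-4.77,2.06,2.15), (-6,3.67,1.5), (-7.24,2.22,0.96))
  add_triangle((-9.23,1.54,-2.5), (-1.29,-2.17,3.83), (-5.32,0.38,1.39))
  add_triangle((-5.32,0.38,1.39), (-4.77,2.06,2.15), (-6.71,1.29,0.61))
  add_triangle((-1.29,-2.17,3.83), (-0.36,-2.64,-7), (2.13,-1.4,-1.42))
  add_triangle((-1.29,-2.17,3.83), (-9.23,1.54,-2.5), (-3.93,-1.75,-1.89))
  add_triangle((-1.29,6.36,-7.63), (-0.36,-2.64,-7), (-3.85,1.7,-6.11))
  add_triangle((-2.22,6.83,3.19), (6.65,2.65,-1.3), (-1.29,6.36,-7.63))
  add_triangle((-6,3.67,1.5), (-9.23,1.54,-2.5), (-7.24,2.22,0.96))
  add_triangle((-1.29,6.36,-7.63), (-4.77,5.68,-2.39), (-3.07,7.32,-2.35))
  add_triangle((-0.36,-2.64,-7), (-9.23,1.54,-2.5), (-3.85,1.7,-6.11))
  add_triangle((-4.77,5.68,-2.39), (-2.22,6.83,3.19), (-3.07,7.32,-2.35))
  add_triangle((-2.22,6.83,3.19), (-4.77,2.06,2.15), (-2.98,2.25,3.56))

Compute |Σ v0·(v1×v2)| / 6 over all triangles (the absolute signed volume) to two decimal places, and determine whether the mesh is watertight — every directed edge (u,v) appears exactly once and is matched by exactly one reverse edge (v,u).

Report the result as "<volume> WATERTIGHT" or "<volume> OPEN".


536.37 OPEN

Per-triangle v0·(v1×v2)/6:
  t1: +44.3230
  t2: +13.4390
  t3: +2.6379
  t4: +36.0532
  t5: +75.6774
  t6: +3.8180
  t7: +22.1157
  t8: +7.2933
  t9: +7.4994
  t10: -0.3218
  t11: +7.1374
  t12: +35.6501
  t13: +6.6990
  t14: +15.4886
  t15: +14.3631
  t16: +2.8436
  t17: +7.1239
  t18: +2.3923
  t19: +10.7895
  t20: +18.4962
  t21: +33.9124
  t22: +88.3933
  t23: +7.1274
  t24: +17.2311
  t25: +32.2775
  t26: +15.2351
  t27: +8.6711
Σ = +536.3668 → |volume| = 536.37

Directed edges: 81 total; 7 unmatched, e.g. (-9.23,1.54,-2.5)→(-4.77,5.68,-2.39) → open.


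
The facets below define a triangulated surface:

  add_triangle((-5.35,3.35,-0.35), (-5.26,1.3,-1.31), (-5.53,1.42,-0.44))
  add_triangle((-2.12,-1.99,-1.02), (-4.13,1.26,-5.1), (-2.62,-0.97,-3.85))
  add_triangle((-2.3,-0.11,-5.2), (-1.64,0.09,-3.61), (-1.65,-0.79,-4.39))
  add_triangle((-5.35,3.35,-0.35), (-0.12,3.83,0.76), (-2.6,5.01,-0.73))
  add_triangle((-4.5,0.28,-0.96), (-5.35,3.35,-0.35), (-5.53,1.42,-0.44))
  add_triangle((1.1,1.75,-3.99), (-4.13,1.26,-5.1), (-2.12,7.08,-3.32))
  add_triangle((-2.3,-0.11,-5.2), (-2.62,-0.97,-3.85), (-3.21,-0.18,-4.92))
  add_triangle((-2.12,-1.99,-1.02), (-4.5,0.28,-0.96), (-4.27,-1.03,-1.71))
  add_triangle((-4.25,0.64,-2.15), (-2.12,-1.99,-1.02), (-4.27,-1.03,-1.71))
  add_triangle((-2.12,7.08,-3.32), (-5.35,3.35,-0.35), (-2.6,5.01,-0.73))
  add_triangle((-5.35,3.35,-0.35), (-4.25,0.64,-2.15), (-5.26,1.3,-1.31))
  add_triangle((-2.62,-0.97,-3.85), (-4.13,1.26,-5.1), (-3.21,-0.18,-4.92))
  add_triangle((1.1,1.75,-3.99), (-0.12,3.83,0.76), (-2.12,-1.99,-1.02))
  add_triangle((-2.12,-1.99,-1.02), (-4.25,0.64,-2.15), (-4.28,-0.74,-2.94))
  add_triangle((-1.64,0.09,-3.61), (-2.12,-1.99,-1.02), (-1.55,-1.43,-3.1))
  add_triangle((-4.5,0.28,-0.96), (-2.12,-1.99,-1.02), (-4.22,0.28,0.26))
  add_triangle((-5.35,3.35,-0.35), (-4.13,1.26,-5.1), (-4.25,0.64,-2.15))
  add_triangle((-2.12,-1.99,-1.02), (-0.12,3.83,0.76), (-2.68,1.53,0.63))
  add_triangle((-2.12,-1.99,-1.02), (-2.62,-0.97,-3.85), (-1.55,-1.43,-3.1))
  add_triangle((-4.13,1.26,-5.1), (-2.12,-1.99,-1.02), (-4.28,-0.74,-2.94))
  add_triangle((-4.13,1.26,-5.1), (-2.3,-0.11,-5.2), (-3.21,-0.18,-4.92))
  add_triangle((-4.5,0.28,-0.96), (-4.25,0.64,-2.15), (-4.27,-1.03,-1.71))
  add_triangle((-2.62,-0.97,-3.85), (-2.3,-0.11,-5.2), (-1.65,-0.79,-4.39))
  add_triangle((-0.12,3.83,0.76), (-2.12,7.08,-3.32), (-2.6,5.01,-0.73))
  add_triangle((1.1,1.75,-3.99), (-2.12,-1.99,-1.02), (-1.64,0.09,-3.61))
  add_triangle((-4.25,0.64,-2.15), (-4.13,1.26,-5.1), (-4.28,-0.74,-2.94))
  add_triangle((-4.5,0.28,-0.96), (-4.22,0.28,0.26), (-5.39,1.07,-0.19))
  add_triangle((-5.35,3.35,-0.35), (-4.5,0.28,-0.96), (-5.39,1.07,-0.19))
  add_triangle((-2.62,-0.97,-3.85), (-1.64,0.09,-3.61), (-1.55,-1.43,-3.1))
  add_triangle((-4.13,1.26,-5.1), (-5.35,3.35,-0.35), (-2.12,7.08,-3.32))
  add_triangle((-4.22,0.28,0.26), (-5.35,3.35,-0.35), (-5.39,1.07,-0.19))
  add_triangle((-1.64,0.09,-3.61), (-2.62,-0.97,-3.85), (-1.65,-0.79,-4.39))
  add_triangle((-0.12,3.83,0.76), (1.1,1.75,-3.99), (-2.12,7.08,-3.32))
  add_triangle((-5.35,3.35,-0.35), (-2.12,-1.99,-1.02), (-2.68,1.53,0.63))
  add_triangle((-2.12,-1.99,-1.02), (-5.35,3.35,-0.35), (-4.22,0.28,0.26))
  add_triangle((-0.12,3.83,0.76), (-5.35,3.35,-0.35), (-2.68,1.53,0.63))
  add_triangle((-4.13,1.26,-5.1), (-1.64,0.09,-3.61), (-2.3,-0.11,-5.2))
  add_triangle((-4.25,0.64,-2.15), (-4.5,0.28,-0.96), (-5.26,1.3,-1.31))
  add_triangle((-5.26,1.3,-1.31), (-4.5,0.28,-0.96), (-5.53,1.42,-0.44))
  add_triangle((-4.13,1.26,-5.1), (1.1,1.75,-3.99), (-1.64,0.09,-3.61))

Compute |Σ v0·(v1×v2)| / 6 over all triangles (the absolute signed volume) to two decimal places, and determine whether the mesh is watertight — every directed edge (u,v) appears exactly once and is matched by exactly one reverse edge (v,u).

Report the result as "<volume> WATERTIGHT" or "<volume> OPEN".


107.01 WATERTIGHT

Per-triangle v0·(v1×v2)/6:
  t1: +1.6202
  t2: +3.0617
  t3: +0.0159
  t4: +4.1901
  t5: -1.0353
  t6: +22.6757
  t7: +0.7358
  t8: +0.7200
  t9: +0.6741
  t10: +6.7216
  t11: +1.5870
  t12: +0.6739
  t13: -6.5029
  t14: +1.3188
  t15: -1.3305
  t16: +1.8391
  t17: +6.4911
  t18: -1.5050
  t19: +1.2161
  t20: +2.0064
  t21: +1.3489
  t22: +1.4333
  t23: +0.7788
  t24: +5.2792
  t25: +1.8868
  t26: +3.3028
  t27: +0.6267
  t28: +1.7360
  t29: +0.6990
  t30: +28.5354
  t31: +0.7593
  t32: -0.6922
  t33: +8.7384
  t34: +2.4986
  t35: -3.4422
  t36: +2.7977
  t37: +0.2189
  t38: +0.8541
  t39: +0.6913
  t40: +3.7858
Σ = +107.0101 → |volume| = 107.01

Directed edges: 120 total, each appears once with its reverse present → watertight.


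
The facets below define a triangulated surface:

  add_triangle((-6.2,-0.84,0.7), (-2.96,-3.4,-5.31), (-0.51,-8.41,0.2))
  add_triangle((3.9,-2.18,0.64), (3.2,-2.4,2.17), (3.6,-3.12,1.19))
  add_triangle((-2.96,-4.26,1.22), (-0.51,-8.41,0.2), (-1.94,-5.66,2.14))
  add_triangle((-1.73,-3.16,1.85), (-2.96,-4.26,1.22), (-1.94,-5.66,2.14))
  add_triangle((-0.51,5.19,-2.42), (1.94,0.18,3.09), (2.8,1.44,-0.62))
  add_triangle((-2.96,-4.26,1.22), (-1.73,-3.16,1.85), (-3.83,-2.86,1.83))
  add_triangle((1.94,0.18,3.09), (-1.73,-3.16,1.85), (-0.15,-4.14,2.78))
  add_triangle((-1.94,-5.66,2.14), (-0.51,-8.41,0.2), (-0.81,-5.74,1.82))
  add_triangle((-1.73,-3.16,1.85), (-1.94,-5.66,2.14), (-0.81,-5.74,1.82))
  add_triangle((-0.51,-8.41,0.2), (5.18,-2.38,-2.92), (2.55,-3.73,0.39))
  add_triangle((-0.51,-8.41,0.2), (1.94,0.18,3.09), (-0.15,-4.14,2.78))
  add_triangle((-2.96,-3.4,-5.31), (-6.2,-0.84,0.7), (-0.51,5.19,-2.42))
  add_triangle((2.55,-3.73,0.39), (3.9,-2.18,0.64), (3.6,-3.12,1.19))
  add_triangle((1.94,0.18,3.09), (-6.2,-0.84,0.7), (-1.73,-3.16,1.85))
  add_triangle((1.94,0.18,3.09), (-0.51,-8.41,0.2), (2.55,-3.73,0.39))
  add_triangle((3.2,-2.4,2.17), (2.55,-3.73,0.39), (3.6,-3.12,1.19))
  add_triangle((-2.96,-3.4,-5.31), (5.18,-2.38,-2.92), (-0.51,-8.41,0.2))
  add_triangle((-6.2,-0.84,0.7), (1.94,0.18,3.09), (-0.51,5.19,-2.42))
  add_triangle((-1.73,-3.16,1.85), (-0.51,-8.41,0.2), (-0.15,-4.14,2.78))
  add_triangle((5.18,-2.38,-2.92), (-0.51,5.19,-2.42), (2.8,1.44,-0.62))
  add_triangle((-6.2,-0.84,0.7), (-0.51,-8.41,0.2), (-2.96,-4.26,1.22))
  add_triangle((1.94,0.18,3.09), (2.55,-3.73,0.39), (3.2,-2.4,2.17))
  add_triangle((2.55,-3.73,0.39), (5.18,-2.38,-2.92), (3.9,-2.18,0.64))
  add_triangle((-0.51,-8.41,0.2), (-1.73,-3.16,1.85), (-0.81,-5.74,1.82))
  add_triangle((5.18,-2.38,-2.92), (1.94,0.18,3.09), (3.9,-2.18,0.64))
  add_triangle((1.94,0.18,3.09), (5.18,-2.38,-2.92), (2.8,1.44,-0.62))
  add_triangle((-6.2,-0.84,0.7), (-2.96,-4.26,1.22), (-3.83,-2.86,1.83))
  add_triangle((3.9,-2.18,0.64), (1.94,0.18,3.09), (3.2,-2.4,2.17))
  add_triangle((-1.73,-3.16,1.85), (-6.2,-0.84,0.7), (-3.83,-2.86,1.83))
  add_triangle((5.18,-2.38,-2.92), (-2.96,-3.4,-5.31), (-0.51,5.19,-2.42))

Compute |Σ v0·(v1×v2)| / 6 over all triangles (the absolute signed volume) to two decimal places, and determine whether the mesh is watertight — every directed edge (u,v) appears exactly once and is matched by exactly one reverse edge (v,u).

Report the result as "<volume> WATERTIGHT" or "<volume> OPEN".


310.38 WATERTIGHT

Per-triangle v0·(v1×v2)/6:
  t1: +49.0883
  t2: +0.9462
  t3: +5.0903
  t4: +1.1655
  t5: +7.9886
  t6: +1.5707
  t7: +3.2164
  t8: +2.4695
  t9: +0.5017
  t10: +13.8314
  t11: +6.8124
  t12: +38.3507
  t13: +0.9181
  t14: +9.8620
  t15: +11.2261
  t16: +0.9129
  t17: +51.7211
  t18: +17.7705
  t19: +6.0336
  t20: +10.4734
  t21: +7.0668
  t22: +0.5522
  t23: +5.6571
  t24: -2.4810
  t25: +4.0272
  t26: +8.9612
  t27: +3.4301
  t28: +2.4531
  t29: -0.2222
  t30: +40.9835
Σ = +310.3773 → |volume| = 310.38

Directed edges: 90 total, each appears once with its reverse present → watertight.


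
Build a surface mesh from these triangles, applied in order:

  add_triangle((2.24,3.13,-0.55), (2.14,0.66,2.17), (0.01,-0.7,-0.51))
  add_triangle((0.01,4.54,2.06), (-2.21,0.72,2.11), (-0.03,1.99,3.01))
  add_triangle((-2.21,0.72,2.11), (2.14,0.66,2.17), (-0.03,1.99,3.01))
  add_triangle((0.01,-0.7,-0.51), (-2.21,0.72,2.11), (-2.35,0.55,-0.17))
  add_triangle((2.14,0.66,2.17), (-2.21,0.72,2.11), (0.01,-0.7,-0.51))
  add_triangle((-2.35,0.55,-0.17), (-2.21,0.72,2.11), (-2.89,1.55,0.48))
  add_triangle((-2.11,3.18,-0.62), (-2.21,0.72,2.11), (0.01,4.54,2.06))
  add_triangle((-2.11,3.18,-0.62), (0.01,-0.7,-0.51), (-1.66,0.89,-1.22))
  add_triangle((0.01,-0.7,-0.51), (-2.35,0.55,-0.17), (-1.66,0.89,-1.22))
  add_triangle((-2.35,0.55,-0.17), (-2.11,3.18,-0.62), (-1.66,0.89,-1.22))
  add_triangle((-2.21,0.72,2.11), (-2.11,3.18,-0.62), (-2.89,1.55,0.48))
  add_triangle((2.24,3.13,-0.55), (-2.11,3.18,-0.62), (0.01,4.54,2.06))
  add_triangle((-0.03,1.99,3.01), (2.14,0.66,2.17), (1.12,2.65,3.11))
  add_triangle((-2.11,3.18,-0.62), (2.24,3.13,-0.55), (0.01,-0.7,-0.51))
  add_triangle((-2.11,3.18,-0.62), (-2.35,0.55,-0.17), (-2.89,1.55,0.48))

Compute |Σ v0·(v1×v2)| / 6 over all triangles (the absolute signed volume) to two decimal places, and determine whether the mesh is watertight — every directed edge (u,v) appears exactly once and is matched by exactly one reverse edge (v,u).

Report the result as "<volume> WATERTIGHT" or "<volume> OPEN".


27.83 OPEN

Per-triangle v0·(v1×v2)/6:
  t1: +1.1600
  t2: +3.4796
  t3: +1.5826
  t4: +0.5797
  t5: +0.8311
  t6: +0.7220
  t7: +6.3088
  t8: +0.1144
  t9: +0.4009
  t10: +1.0654
  t11: +1.5021
  t12: +6.6418
  t13: +1.0913
  t14: +1.4646
  t15: +0.8849
Σ = +27.8290 → |volume| = 27.83

Directed edges: 45 total; 5 unmatched, e.g. (2.24,3.13,-0.55)→(2.14,0.66,2.17) → open.


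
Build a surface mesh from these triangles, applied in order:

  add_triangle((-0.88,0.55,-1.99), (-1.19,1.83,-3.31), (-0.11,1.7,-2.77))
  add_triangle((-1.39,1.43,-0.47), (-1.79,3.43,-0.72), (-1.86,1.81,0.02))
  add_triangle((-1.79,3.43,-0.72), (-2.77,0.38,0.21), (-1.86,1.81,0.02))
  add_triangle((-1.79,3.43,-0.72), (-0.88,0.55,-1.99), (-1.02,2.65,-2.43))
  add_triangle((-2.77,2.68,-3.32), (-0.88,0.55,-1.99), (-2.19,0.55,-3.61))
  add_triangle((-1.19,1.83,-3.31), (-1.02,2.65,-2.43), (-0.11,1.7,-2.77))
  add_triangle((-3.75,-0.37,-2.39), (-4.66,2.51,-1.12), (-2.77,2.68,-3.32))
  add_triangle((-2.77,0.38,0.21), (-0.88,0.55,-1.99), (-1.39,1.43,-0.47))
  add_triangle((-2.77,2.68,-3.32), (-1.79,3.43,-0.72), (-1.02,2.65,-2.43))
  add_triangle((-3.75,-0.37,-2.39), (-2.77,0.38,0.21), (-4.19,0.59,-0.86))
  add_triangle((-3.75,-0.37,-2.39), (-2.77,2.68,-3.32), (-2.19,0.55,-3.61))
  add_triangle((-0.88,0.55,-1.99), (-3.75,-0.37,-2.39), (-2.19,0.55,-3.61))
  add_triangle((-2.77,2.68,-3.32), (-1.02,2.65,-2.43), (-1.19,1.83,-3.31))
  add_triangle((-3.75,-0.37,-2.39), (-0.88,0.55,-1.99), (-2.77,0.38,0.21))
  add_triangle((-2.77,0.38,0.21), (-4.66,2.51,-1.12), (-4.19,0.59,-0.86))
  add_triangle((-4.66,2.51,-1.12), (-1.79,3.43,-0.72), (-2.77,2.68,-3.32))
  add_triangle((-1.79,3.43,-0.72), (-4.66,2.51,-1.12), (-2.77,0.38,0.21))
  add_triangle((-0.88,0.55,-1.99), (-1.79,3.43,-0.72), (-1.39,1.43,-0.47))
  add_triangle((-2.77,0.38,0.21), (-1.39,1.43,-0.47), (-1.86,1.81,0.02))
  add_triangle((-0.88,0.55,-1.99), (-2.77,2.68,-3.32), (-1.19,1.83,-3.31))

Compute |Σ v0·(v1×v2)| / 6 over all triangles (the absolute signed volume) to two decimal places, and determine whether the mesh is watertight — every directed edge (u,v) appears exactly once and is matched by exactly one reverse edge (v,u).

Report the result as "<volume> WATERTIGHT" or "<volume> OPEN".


Per-triangle v0·(v1×v2)/6:
  t1: +0.2536
  t2: -0.2361
  t3: +0.4363
  t4: -1.0241
  t5: +0.5403
  t6: +0.6521
  t7: +6.3002
  t8: -1.0627
  t9: +2.0411
  t10: +0.4996
  t11: +3.3427
  t12: -0.1970
  t13: +1.0680
  t14: -1.3698
  t15: +1.0067
  t16: +4.8159
  t17: +1.4269
  t18: -0.6323
  t19: -0.3438
  t20: +0.5552
Σ = +18.0730 → |volume| = 18.07

Directed edges: 60 total; 6 unmatched, e.g. (-0.11,1.7,-2.77)→(-0.88,0.55,-1.99) → open.

18.07 OPEN


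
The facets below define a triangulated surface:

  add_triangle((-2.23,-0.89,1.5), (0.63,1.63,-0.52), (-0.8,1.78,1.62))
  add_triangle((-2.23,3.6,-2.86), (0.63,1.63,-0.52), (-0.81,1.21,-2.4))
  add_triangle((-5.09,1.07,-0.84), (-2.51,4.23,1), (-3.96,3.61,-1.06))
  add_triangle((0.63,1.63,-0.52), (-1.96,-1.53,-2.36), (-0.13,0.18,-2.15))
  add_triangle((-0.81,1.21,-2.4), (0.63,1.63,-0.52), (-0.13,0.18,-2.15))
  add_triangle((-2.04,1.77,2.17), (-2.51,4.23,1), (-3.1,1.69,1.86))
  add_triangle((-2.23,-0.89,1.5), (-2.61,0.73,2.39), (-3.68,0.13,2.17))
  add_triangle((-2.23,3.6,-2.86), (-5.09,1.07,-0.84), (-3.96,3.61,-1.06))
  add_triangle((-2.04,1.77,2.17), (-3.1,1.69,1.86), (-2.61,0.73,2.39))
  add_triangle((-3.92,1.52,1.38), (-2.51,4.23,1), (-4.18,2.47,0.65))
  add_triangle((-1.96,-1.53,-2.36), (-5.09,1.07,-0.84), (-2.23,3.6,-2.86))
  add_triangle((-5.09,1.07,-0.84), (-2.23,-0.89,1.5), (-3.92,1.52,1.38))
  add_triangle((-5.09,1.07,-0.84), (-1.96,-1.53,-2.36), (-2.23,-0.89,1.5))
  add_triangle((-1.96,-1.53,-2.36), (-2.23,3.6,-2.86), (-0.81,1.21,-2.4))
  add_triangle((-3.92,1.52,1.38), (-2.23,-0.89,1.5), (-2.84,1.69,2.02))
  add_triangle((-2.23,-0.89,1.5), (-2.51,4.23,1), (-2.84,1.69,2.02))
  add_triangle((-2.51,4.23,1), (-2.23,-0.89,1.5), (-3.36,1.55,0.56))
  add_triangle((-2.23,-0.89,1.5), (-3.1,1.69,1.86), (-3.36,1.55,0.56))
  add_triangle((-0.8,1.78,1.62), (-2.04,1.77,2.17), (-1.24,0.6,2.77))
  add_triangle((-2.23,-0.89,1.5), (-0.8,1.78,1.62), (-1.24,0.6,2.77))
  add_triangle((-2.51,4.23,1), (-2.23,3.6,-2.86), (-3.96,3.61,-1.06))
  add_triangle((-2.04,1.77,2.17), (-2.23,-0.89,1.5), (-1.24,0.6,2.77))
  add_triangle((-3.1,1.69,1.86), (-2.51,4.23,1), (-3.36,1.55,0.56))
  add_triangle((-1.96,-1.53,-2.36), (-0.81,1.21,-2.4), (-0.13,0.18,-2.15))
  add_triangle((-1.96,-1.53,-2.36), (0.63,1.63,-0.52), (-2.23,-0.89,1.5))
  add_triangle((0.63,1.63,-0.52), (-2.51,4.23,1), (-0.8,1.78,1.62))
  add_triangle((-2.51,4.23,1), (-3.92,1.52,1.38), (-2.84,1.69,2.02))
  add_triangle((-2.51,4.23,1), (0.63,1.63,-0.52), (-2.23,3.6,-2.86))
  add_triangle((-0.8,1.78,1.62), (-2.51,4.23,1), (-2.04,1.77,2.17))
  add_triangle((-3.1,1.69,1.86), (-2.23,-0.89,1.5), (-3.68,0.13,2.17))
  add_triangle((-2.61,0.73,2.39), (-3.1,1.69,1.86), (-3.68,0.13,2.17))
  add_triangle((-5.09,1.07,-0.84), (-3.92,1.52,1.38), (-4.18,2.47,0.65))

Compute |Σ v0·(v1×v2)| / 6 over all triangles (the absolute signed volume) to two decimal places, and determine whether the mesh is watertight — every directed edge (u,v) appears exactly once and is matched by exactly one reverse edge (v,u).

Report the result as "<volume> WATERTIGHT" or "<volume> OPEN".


Per-triangle v0·(v1×v2)/6:
  t1: -0.6294
  t2: +1.3873
  t3: +4.6090
  t4: -0.6236
  t5: +0.6171
  t6: +1.5707
  t7: +0.5780
  t8: +4.7921
  t9: +0.6187
  t10: +1.8126
  t11: +9.5152
  t12: +3.4393
  t13: +5.4250
  t14: +2.3803
  t15: +1.4446
  t16: -0.9356
  t17: -2.5662
  t18: +1.6076
  t19: +0.6601
  t20: -1.0702
  t21: +4.6296
  t22: +1.5347
  t23: +2.2264
  t24: +1.0687
  t25: -1.9114
  t26: +1.5139
  t27: +2.1260
  t28: +4.2387
  t29: +1.1531
  t30: -0.1984
  t31: +0.8124
  t32: +1.9452
Σ = +53.7715 → |volume| = 53.77

Directed edges: 96 total; 6 unmatched, e.g. (-5.09,1.07,-0.84)→(-2.51,4.23,1) → open.

53.77 OPEN


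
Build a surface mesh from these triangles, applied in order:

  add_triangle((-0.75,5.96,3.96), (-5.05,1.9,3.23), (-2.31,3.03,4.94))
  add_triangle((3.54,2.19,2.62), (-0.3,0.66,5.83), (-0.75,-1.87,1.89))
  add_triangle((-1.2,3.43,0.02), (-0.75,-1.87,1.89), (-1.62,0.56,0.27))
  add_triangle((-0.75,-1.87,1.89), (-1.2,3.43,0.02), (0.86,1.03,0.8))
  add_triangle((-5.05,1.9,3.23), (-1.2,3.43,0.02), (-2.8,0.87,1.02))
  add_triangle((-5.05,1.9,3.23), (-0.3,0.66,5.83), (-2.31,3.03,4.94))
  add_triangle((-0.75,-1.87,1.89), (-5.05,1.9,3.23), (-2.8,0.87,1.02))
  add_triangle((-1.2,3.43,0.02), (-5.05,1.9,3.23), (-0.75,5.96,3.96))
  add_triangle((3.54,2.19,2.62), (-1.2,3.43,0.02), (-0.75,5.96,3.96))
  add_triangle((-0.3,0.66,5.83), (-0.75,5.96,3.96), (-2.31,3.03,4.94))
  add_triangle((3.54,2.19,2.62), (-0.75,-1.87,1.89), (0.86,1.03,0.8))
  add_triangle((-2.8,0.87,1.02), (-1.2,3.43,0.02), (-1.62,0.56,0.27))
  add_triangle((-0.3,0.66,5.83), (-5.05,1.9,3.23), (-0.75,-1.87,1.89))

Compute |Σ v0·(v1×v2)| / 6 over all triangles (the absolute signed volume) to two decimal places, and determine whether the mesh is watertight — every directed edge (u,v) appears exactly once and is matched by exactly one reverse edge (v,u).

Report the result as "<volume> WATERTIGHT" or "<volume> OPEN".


Per-triangle v0·(v1×v2)/6:
  t1: +10.2170
  t2: +6.2403
  t3: -1.3334
  t4: -1.9635
  t5: +2.0480
  t6: +8.6598
  t7: +1.6142
  t8: +12.2971
  t9: +7.6728
  t10: +9.6985
  t11: -0.8540
  t12: +0.4457
  t13: +10.8624
Σ = +65.6050 → |volume| = 65.60

Directed edges: 39 total; 9 unmatched, e.g. (3.54,2.19,2.62)→(-0.3,0.66,5.83) → open.

65.60 OPEN


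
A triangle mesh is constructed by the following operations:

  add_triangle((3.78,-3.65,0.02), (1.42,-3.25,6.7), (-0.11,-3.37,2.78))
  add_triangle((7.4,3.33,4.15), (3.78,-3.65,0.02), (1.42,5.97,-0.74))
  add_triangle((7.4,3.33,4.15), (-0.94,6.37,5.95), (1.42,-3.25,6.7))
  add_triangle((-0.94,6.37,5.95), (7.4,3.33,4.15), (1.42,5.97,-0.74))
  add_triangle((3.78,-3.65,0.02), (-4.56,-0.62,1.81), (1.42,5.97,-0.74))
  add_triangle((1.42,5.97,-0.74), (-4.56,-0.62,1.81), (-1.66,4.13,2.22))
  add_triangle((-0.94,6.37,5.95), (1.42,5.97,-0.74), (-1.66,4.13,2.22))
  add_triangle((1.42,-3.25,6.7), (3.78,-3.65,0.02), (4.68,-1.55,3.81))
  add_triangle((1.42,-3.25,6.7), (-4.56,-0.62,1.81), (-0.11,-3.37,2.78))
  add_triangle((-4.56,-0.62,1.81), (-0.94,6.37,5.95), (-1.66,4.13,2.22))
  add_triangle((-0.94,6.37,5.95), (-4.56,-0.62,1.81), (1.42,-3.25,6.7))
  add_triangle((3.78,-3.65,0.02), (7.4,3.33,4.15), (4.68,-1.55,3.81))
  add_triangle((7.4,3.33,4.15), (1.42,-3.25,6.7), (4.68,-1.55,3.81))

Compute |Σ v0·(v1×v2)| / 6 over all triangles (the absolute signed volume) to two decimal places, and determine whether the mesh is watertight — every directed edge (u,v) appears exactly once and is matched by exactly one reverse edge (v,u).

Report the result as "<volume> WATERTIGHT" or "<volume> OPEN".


311.46 OPEN

Per-triangle v0·(v1×v2)/6:
  t1: +11.3654
  t2: +23.9457
  t3: +80.5282
  t4: +55.4583
  t5: -6.1171
  t6: +7.4378
  t7: +11.0455
  t8: +16.9988
  t9: +11.3608
  t10: +10.7521
  t11: +50.4635
  t12: +17.2916
  t13: +20.9342
Σ = +311.4647 → |volume| = 311.46

Directed edges: 39 total; 3 unmatched, e.g. (-0.11,-3.37,2.78)→(3.78,-3.65,0.02) → open.


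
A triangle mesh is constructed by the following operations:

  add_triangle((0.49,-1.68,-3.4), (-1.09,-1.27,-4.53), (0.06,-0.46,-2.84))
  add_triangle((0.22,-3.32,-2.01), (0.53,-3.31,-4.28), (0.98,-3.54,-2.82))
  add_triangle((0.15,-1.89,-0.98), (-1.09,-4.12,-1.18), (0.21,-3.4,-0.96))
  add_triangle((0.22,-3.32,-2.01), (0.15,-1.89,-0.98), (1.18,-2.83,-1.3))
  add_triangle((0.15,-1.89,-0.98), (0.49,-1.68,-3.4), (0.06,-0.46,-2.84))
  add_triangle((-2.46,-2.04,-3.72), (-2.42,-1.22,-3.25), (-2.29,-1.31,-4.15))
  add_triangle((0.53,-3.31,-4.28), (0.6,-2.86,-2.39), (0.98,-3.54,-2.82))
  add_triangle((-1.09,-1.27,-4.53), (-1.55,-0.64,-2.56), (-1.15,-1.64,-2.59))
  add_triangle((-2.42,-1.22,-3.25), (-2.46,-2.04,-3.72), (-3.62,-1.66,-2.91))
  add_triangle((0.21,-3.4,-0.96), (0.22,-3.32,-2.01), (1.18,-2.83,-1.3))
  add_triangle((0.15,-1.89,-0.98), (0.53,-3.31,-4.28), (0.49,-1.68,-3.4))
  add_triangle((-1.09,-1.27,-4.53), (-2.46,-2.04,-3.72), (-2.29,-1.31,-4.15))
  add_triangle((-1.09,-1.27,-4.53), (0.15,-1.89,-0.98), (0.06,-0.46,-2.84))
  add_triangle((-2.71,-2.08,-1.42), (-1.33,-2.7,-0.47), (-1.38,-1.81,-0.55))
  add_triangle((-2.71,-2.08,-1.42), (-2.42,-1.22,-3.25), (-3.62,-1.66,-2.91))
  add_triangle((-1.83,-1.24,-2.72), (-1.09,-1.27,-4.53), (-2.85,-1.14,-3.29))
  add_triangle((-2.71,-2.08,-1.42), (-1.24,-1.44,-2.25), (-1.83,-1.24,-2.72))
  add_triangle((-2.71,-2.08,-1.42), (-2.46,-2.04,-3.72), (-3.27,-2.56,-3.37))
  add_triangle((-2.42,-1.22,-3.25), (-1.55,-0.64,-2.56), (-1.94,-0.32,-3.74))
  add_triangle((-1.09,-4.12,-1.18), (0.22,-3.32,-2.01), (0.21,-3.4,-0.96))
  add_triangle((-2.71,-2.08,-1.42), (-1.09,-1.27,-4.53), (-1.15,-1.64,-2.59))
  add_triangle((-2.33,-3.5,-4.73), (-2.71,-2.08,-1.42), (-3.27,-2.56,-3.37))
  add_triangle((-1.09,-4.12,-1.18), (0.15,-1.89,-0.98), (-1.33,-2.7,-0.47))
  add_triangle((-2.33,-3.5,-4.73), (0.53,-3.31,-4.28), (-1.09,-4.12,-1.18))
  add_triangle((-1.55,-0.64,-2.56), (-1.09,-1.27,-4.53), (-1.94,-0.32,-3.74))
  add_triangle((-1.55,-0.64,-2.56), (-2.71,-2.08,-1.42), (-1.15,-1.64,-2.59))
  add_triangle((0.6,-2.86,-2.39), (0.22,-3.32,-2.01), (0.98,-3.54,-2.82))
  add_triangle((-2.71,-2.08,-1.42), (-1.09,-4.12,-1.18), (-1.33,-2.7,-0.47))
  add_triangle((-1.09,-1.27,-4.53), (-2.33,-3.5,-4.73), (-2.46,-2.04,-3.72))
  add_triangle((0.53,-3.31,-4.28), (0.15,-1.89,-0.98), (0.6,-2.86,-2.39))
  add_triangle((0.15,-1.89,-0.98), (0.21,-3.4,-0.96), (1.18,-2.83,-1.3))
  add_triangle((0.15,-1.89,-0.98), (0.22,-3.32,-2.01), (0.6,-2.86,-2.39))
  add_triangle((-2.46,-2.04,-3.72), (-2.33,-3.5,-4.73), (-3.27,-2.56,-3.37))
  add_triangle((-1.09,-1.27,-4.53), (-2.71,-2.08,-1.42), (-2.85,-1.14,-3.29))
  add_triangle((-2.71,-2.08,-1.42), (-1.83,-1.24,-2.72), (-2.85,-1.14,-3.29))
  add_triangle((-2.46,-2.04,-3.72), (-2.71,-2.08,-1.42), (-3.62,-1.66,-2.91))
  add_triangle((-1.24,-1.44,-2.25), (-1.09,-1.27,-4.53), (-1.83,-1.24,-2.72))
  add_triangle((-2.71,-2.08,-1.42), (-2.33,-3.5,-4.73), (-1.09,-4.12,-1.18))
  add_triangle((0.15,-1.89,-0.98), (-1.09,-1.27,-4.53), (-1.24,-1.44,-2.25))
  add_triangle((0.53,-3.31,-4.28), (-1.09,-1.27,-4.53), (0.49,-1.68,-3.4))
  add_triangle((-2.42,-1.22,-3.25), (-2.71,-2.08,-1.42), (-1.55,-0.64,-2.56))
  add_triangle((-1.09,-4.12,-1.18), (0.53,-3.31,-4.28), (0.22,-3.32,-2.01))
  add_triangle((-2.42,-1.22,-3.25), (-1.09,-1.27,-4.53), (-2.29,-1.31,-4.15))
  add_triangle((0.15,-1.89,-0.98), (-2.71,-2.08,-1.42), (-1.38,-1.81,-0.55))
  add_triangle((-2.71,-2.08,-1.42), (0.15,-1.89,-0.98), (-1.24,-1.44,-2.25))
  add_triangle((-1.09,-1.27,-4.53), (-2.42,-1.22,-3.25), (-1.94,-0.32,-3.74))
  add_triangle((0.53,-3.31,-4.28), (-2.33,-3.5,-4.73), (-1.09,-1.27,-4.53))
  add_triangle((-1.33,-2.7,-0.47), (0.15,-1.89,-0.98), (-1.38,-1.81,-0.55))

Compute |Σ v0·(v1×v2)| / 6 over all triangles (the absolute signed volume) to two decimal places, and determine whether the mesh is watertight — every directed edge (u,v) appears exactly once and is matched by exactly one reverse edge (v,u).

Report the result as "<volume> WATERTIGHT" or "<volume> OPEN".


Per-triangle v0·(v1×v2)/6:
  t1: +0.7399
  t2: +0.8225
  t3: -0.3404
  t4: -0.0845
  t5: -0.2736
  t6: +0.3205
  t7: -0.1604
  t8: -0.6754
  t9: +0.6019
  t10: +0.6067
  t11: +0.0751
  t12: +0.7991
  t13: -1.0045
  t14: +0.0543
  t15: -0.7095
  t16: -0.5488
  t17: -0.5073
  t18: -0.0585
  t19: -0.0623
  t20: +0.8173
  t21: +0.9652
  t22: +1.2012
  t23: -0.0501
  t24: +6.8104
  t25: -0.4527
  t26: -1.0913
  t27: -0.1179
  t28: +0.7983
  t29: +1.6713
  t30: -0.2249
  t31: -0.2448
  t32: +0.0463
  t33: +0.9373
  t34: +2.2246
  t35: -0.6996
  t36: +1.2976
  t37: -0.4664
  t38: +4.7333
  t39: -1.0877
  t40: +1.2280
  t41: -0.0111
  t42: +1.4907
  t43: -0.1199
  t44: -0.5158
  t45: -1.2158
  t46: +1.1435
  t47: +4.4590
  t48: -0.2574
Σ = +22.8634 → |volume| = 22.86

Directed edges: 144 total, each appears once with its reverse present → watertight.

22.86 WATERTIGHT


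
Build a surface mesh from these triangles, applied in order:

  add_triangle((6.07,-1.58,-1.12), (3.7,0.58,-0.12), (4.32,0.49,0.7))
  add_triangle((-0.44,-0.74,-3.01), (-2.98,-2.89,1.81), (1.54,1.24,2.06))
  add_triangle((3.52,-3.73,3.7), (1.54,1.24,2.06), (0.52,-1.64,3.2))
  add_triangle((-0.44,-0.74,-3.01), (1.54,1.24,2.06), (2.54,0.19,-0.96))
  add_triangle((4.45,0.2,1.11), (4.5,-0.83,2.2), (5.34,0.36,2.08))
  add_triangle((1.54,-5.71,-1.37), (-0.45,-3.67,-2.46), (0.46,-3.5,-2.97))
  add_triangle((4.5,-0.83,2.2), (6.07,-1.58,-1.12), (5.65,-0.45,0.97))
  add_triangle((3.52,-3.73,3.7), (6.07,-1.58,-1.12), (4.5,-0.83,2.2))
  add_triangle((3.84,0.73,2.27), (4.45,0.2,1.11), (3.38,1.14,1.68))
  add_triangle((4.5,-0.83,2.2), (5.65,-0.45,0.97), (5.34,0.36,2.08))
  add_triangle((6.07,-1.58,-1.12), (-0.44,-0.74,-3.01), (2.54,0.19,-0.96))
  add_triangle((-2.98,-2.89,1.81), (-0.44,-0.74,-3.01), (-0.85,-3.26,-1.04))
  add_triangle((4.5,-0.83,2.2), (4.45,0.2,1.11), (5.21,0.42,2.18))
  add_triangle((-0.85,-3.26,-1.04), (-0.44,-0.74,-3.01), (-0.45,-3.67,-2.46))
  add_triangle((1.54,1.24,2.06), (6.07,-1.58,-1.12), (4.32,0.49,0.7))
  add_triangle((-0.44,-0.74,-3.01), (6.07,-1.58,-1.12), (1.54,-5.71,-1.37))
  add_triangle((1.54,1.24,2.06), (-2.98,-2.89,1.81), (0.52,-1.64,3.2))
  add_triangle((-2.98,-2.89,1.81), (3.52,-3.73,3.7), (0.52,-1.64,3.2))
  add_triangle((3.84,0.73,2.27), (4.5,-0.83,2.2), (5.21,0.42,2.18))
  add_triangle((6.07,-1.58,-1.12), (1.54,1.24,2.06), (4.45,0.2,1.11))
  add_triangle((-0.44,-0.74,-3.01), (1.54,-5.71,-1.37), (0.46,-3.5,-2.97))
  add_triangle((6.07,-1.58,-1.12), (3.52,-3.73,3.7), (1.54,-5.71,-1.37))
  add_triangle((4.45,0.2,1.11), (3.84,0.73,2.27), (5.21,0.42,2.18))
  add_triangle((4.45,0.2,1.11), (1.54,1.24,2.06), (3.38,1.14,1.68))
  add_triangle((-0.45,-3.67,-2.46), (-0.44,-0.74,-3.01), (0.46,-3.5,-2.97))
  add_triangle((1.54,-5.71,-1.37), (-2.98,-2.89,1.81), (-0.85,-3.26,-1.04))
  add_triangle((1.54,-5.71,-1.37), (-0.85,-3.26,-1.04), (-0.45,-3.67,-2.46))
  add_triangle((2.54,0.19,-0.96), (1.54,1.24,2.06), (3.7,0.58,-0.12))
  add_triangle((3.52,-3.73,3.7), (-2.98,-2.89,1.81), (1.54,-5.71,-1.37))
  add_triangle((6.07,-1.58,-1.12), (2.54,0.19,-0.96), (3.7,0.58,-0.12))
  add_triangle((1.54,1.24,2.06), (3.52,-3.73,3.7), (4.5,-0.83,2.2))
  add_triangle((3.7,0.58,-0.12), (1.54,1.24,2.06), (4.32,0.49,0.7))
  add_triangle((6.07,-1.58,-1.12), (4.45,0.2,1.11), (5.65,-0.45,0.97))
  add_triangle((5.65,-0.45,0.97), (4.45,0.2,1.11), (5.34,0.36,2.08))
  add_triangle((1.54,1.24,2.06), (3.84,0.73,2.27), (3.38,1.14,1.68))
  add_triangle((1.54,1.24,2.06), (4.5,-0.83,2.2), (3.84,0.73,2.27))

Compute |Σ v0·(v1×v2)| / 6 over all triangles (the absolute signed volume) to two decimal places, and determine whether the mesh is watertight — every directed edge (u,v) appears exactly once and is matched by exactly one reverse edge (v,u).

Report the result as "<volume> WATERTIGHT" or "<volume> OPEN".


Per-triangle v0·(v1×v2)/6:
  t1: +1.4181
  t2: -0.8787
  t3: +4.7525
  t4: +0.7216
  t5: -0.6686
  t6: +2.1915
  t7: +2.4341
  t8: +10.1280
  t9: +0.6156
  t10: +1.5722
  t11: +3.0865
  t12: +3.7224
  t13: +0.8226
  t14: +0.9370
  t15: +1.3436
  t16: +15.6643
  t17: +2.7474
  t18: +6.2569
  t19: +0.8027
  t20: -0.0156
  t21: +0.0079
  t22: +26.4524
  t23: +0.1831
  t24: -0.5014
  t25: +1.5006
  t26: +5.0422
  t27: +2.2460
  t28: +0.2696
  t29: +22.4288
  t30: +1.2516
  t31: +5.2824
  t32: +0.7609
  t33: +0.7715
  t34: +0.3514
  t35: +0.5588
  t36: +0.9611
Σ = +125.2207 → |volume| = 125.22

Directed edges: 108 total, each appears once with its reverse present → watertight.

125.22 WATERTIGHT


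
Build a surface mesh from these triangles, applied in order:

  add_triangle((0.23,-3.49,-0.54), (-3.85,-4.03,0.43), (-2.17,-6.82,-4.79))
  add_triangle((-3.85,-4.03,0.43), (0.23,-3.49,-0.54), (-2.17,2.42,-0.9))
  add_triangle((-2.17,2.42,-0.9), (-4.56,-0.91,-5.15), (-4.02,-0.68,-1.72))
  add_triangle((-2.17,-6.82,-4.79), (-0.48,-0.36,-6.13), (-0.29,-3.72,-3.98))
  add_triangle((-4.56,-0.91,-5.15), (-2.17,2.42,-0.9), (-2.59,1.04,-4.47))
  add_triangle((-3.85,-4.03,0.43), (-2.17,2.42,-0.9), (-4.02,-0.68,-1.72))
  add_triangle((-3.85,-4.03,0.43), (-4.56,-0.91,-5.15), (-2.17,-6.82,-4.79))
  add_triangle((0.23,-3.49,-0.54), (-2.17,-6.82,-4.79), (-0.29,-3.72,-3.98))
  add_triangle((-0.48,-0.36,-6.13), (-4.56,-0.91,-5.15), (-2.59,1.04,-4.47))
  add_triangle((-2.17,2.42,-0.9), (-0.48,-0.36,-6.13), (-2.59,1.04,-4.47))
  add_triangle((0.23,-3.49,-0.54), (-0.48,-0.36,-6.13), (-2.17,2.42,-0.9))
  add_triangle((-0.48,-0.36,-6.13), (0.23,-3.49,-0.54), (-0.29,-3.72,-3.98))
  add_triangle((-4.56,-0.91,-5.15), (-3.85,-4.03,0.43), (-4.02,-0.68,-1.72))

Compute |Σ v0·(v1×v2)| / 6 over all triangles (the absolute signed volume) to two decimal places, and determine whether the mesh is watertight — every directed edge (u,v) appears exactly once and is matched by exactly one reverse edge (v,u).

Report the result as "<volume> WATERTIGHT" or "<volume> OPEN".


72.30 OPEN

Per-triangle v0·(v1×v2)/6:
  t1: +10.5459
  t2: -4.2830
  t3: +5.9709
  t4: +6.5378
  t5: +5.1847
  t6: +3.9434
  t7: +28.9922
  t8: +4.0246
  t9: +6.9219
  t10: +2.8653
  t11: -6.7302
  t12: +0.8933
  t13: +7.4347
Σ = +72.3014 → |volume| = 72.30

Directed edges: 39 total; 3 unmatched, e.g. (-2.17,-6.82,-4.79)→(-0.48,-0.36,-6.13) → open.


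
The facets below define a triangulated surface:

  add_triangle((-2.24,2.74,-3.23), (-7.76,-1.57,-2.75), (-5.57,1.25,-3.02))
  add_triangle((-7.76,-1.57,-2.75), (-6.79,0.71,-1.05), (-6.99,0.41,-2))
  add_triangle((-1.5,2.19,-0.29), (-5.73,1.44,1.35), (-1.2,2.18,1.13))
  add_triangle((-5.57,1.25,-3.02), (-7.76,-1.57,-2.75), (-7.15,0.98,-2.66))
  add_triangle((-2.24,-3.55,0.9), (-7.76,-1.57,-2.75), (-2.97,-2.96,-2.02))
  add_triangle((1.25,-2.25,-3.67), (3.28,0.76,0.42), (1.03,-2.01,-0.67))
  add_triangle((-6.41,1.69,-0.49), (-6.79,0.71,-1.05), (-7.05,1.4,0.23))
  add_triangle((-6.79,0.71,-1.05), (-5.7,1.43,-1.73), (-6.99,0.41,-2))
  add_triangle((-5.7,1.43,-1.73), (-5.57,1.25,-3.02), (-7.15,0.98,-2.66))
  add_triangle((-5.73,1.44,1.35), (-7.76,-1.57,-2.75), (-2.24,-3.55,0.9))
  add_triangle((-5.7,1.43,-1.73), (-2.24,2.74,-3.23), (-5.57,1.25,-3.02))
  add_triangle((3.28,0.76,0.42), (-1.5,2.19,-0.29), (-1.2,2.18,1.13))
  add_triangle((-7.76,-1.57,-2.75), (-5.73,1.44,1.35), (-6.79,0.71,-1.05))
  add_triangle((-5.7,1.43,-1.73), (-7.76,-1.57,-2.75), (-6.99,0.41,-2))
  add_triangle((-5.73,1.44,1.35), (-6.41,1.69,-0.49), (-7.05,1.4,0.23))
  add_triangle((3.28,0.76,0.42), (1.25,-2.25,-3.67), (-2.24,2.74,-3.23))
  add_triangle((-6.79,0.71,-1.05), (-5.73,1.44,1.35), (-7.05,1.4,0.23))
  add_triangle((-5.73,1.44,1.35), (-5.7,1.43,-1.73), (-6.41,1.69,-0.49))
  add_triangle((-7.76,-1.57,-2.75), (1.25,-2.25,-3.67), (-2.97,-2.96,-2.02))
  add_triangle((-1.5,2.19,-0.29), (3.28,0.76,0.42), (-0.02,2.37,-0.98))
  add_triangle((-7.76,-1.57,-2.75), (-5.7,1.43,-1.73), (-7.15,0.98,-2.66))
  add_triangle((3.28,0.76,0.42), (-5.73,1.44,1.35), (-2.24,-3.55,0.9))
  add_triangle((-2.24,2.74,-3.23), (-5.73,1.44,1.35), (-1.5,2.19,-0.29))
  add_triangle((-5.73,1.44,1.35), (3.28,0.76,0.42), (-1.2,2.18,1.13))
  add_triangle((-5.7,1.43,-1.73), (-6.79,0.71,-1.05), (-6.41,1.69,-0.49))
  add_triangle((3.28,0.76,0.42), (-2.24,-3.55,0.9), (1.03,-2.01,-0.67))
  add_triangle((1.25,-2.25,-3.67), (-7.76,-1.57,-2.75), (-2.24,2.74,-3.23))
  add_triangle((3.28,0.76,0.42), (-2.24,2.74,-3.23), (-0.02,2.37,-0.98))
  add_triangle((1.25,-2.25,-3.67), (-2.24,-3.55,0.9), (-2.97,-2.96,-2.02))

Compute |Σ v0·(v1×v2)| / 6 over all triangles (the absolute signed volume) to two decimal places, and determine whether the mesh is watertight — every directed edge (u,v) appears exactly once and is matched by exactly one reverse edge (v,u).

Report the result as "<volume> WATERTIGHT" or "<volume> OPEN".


129.73 OPEN

Per-triangle v0·(v1×v2)/6:
  t1: +3.1690
  t2: +1.9140
  t3: +2.6212
  t4: +2.8952
  t5: +9.0430
  t6: +3.5949
  t7: +1.1475
  t8: +1.1756
  t9: +0.9592
  t10: +19.2342
  t11: +3.1079
  t12: +1.9123
  t13: +4.5513
  t14: +0.9099
  t15: +0.8182
  t16: +10.9097
  t17: +0.4210
  t18: -0.2369
  t19: +9.4173
  t20: +1.2288
  t21: +1.3316
  t22: +5.2483
  t23: +5.1687
  t24: +0.8578
  t25: +1.4523
  t26: +2.7876
  t27: +24.8722
  t28: +2.0792
  t29: +7.1416
Σ = +129.7325 → |volume| = 129.73

Directed edges: 87 total; 9 unmatched, e.g. (1.03,-2.01,-0.67)→(1.25,-2.25,-3.67) → open.
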